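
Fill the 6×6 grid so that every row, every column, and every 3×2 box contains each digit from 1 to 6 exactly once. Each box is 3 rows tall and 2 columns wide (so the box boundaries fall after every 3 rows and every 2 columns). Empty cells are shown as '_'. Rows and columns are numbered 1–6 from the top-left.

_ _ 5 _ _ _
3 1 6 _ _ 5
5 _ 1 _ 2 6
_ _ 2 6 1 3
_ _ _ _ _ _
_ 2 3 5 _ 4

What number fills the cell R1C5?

R1C6 = 1 (sole candidate).
R2C5 = 4 (sole candidate).
R3C2 = 4 (sole candidate).
R3C4 = 3 (sole candidate).
R4C1 = 4 (sole candidate).
R4C2 = 5 (sole candidate).
R5C3 = 4 (sole candidate).
R5C4 = 1 (sole candidate).
R5C6 = 2 (sole candidate).
R6C5 = 6 (sole candidate).
R1C2 = 6 (sole candidate).
R1C5 = 3: row 1 has {1,5,6}; col 5 has {1,2,4,6}; box has {1,2,4,5,6} → only 3 remains.

3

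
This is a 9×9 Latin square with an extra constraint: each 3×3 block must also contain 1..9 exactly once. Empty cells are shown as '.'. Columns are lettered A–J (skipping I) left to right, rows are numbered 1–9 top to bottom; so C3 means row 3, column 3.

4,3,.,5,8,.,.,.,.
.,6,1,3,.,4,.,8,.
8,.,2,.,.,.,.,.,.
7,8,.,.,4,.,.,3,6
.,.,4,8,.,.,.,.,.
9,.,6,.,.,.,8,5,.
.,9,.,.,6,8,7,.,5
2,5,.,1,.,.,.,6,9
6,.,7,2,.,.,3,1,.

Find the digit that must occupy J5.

C1 = 9: row 1 has {3,4,5,8}; col 3 has {1,2,4,6,7}; box has {1,2,3,4,6,8} → only 9 remains.
A2 = 5: row 2 has {1,3,4,6,8}; col 1 has {2,4,6,7,8,9}; box has {1,2,3,4,6,8,9} → only 5 remains.
B3 = 7: row 3 has {2,8}; col 2 has {3,5,6,8,9}; box has {1,2,3,4,5,6,8,9} → only 7 remains.
C4 = 5: row 4 has {3,4,6,7,8}; col 3 has {1,2,4,6,7,9}; box has {4,6,7,8,9} → only 5 remains.
D4 = 9: row 4 has {3,4,5,6,7,8}; col 4 has {1,2,3,5,8}; box has {4,8} → only 9 remains.
D6 = 7: row 6 has {5,6,8,9}; col 4 has {1,2,3,5,8,9}; box has {4,8,9} → only 7 remains.
C7 = 3: row 7 has {5,6,7,8,9}; col 3 has {1,2,4,5,6,7,9}; box has {2,5,6,7,9} → only 3 remains.
D7 = 4: row 7 has {3,5,6,7,8,9}; col 4 has {1,2,3,5,7,8,9}; box has {1,2,6,8} → only 4 remains.
H7 = 2: row 7 has {3,4,5,6,7,8,9}; col 8 has {1,3,5,6,8}; box has {1,3,5,6,7,9} → only 2 remains.
C8 = 8: row 8 has {1,2,5,6,9}; col 3 has {1,2,3,4,5,6,7,9}; box has {2,3,5,6,7,9} → only 8 remains.
G8 = 4: row 8 has {1,2,5,6,8,9}; col 7 has {3,7,8}; box has {1,2,3,5,6,7,9} → only 4 remains.
B9 = 4: row 9 has {1,2,3,6,7}; col 2 has {3,5,6,7,8,9}; box has {2,3,5,6,7,8,9} → only 4 remains.
J9 = 8: row 9 has {1,2,3,4,6,7}; col 9 has {5,6,9}; box has {1,2,3,4,5,6,7,9} → only 8 remains.
H1 = 7: row 1 has {3,4,5,8,9}; col 8 has {1,2,3,5,6,8}; box has {8} → only 7 remains.
J2 = 2: row 2 has {1,3,4,5,6,8}; col 9 has {5,6,8,9}; box has {7,8} → only 2 remains.
D3 = 6: row 3 has {2,7,8}; col 4 has {1,2,3,4,5,7,8,9}; box has {3,4,5,8} → only 6 remains.
H5 = 9: row 5 has {4,8}; col 8 has {1,2,3,5,6,7,8}; box has {3,5,6,8} → only 9 remains.
A7 = 1: row 7 has {2,3,4,5,6,7,8,9}; col 1 has {2,4,5,6,7,8,9}; box has {2,3,4,5,6,7,8,9} → only 1 remains.
J1 = 1: row 1 has {3,4,5,7,8,9}; col 9 has {2,5,6,8,9}; box has {2,7,8} → only 1 remains.
G2 = 9: row 2 has {1,2,3,4,5,6,8}; col 7 has {3,4,7,8}; box has {1,2,7,8} → only 9 remains.
G3 = 5: row 3 has {2,6,7,8}; col 7 has {3,4,7,8,9}; box has {1,2,7,8,9} → only 5 remains.
H3 = 4: row 3 has {2,5,6,7,8}; col 8 has {1,2,3,5,6,7,8,9}; box has {1,2,5,7,8,9} → only 4 remains.
J3 = 3: row 3 has {2,4,5,6,7,8}; col 9 has {1,2,5,6,8,9}; box has {1,2,4,5,7,8,9} → only 3 remains.
A5 = 3: row 5 has {4,8,9}; col 1 has {1,2,4,5,6,7,8,9}; box has {4,5,6,7,8,9} → only 3 remains.
J5 = 7: row 5 has {3,4,8,9}; col 9 has {1,2,3,5,6,8,9}; box has {3,5,6,8,9} → only 7 remains.

7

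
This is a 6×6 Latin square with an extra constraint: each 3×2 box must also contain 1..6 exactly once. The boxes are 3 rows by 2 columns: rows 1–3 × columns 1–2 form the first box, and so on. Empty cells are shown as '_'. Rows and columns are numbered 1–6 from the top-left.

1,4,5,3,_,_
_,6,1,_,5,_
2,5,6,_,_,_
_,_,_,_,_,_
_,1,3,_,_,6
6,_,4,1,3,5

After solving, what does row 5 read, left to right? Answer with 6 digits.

413526

R1C6 = 2: row 1 has {1,3,4,5}; col 6 has {5,6}; box has {5} → only 2 remains.
R2C1 = 3: row 2 has {1,5,6}; col 1 has {1,2,6}; box has {1,2,4,5,6} → only 3 remains.
R2C6 = 4: row 2 has {1,3,5,6}; col 6 has {2,5,6}; box has {2,5} → only 4 remains.
R3C4 = 4: row 3 has {2,5,6}; col 4 has {1,3}; box has {1,3,5,6} → only 4 remains.
R3C5 = 1: row 3 has {2,4,5,6}; col 5 has {3,5}; box has {2,4,5} → only 1 remains.
R3C6 = 3: row 3 has {1,2,4,5,6}; col 6 has {2,4,5,6}; box has {1,2,4,5} → only 3 remains.
R4C3 = 2: row 4 has {}; col 3 has {1,3,4,5,6}; box has {1,3,4} → only 2 remains.
R4C5 = 4: row 4 has {2}; col 5 has {1,3,5}; box has {3,5,6} → only 4 remains.
R4C6 = 1: row 4 has {2,4}; col 6 has {2,3,4,5,6}; box has {3,4,5,6} → only 1 remains.
R5C4 = 5: row 5 has {1,3,6}; col 4 has {1,3,4}; box has {1,2,3,4} → only 5 remains.
R5C5 = 2: row 5 has {1,3,5,6}; col 5 has {1,3,4,5}; box has {1,3,4,5,6} → only 2 remains.
R6C2 = 2: row 6 has {1,3,4,5,6}; col 2 has {1,4,5,6}; box has {1,6} → only 2 remains.
R1C5 = 6: row 1 has {1,2,3,4,5}; col 5 has {1,2,3,4,5}; box has {1,2,3,4,5} → only 6 remains.
R2C4 = 2: row 2 has {1,3,4,5,6}; col 4 has {1,3,4,5}; box has {1,3,4,5,6} → only 2 remains.
R4C1 = 5: row 4 has {1,2,4}; col 1 has {1,2,3,6}; box has {1,2,6} → only 5 remains.
R4C2 = 3: row 4 has {1,2,4,5}; col 2 has {1,2,4,5,6}; box has {1,2,5,6} → only 3 remains.
R4C4 = 6: row 4 has {1,2,3,4,5}; col 4 has {1,2,3,4,5}; box has {1,2,3,4,5} → only 6 remains.
R5C1 = 4: row 5 has {1,2,3,5,6}; col 1 has {1,2,3,5,6}; box has {1,2,3,5,6} → only 4 remains.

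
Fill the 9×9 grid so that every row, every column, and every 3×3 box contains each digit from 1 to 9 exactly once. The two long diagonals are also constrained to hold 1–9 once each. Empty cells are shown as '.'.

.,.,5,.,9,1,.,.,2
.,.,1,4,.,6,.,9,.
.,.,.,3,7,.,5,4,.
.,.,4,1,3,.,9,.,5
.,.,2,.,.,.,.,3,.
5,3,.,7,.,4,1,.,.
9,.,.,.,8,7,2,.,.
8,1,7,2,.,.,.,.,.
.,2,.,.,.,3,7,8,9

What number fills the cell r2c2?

r1c4 = 8: row 1 has {1,2,5,9}; col 4 has {1,2,3,4,7}; box has {1,3,4,6,7,9} → only 8 remains.
r3c6 = 2: row 3 has {3,4,5,7}; col 6 has {1,3,4,6,7}; box has {1,3,4,6,7,8,9} → only 2 remains.
r4c6 = 8: row 4 has {1,3,4,5,9}; col 6 has {1,2,3,4,6,7}; box has {1,3,4,7}; anti-diagonal has {1,2,5,7,9} → only 8 remains.
r5c5 = 6: row 5 has {2,3}; col 5 has {3,7,8,9}; box has {1,3,4,7,8}; main diagonal has {1,2,4,9}; anti-diagonal has {1,2,5,7,8,9} → only 6 remains.
r6c5 = 2: row 6 has {1,3,4,5,7}; col 5 has {3,6,7,8,9}; box has {1,3,4,6,7,8} → only 2 remains.
r6c8 = 6: row 6 has {1,2,3,4,5,7}; col 8 has {3,4,8,9}; box has {1,3,5,9} → only 6 remains.
r6c9 = 8: row 6 has {1,2,3,4,5,6,7}; col 9 has {2,5,9}; box has {1,3,5,6,9} → only 8 remains.
r7c3 = 3: row 7 has {2,7,8,9}; col 3 has {1,2,4,5,7}; box has {1,2,7,8,9}; anti-diagonal has {1,2,5,6,7,8,9} → only 3 remains.
r8c8 = 5: row 8 has {1,2,7,8}; col 8 has {3,4,6,8,9}; box has {2,7,8,9}; main diagonal has {1,2,4,6,9} → only 5 remains.
r9c1 = 4: row 9 has {2,3,7,8,9}; col 1 has {5,8,9}; box has {1,2,3,7,8,9}; anti-diagonal has {1,2,3,5,6,7,8,9} → only 4 remains.
r9c3 = 6: row 9 has {2,3,4,7,8,9}; col 3 has {1,2,3,4,5,7}; box has {1,2,3,4,7,8,9} → only 6 remains.
r9c4 = 5: row 9 has {2,3,4,6,7,8,9}; col 4 has {1,2,3,4,7,8}; box has {2,3,7,8} → only 5 remains.
r9c5 = 1: row 9 has {2,3,4,5,6,7,8,9}; col 5 has {2,3,6,7,8,9}; box has {2,3,5,7,8} → only 1 remains.
r1c8 = 7: row 1 has {1,2,5,8,9}; col 8 has {3,4,5,6,8,9}; box has {2,4,5,9} → only 7 remains.
r2c5 = 5: row 2 has {1,4,6,9}; col 5 has {1,2,3,6,7,8,9}; box has {1,2,3,4,6,7,8,9} → only 5 remains.
r2c9 = 3: row 2 has {1,4,5,6,9}; col 9 has {2,5,8,9}; box has {2,4,5,7,9} → only 3 remains.
r3c1 = 6: row 3 has {2,3,4,5,7}; col 1 has {4,5,8,9}; box has {1,5} → only 6 remains.
r3c3 = 8: row 3 has {2,3,4,5,6,7}; col 3 has {1,2,3,4,5,6,7}; box has {1,5,6}; main diagonal has {1,2,4,5,6,9} → only 8 remains.
r3c9 = 1: row 3 has {2,3,4,5,6,7,8}; col 9 has {2,3,5,8,9}; box has {2,3,4,5,7,9} → only 1 remains.
r4c1 = 7: row 4 has {1,3,4,5,8,9}; col 1 has {4,5,6,8,9}; box has {2,3,4,5} → only 7 remains.
r4c2 = 6: row 4 has {1,3,4,5,7,8,9}; col 2 has {1,2,3}; box has {2,3,4,5,7} → only 6 remains.
r4c8 = 2: row 4 has {1,3,4,5,6,7,8,9}; col 8 has {3,4,5,6,7,8,9}; box has {1,3,5,6,8,9} → only 2 remains.
r5c1 = 1: row 5 has {2,3,6}; col 1 has {4,5,6,7,8,9}; box has {2,3,4,5,6,7} → only 1 remains.
r5c4 = 9: row 5 has {1,2,3,6}; col 4 has {1,2,3,4,5,7,8}; box has {1,2,3,4,6,7,8} → only 9 remains.
r5c6 = 5: row 5 has {1,2,3,6,9}; col 6 has {1,2,3,4,6,7,8}; box has {1,2,3,4,6,7,8,9} → only 5 remains.
r5c7 = 4: row 5 has {1,2,3,5,6,9}; col 7 has {1,2,5,7,9}; box has {1,2,3,5,6,8,9} → only 4 remains.
r5c9 = 7: row 5 has {1,2,3,4,5,6,9}; col 9 has {1,2,3,5,8,9}; box has {1,2,3,4,5,6,8,9} → only 7 remains.
r6c3 = 9: row 6 has {1,2,3,4,5,6,7,8}; col 3 has {1,2,3,4,5,6,7,8}; box has {1,2,3,4,5,6,7} → only 9 remains.
r7c2 = 5: row 7 has {2,3,7,8,9}; col 2 has {1,2,3,6}; box has {1,2,3,4,6,7,8,9} → only 5 remains.
r7c4 = 6: row 7 has {2,3,5,7,8,9}; col 4 has {1,2,3,4,5,7,8,9}; box has {1,2,3,5,7,8} → only 6 remains.
r7c8 = 1: row 7 has {2,3,5,6,7,8,9}; col 8 has {2,3,4,5,6,7,8,9}; box has {2,5,7,8,9} → only 1 remains.
r7c9 = 4: row 7 has {1,2,3,5,6,7,8,9}; col 9 has {1,2,3,5,7,8,9}; box has {1,2,5,7,8,9} → only 4 remains.
r8c5 = 4: row 8 has {1,2,5,7,8}; col 5 has {1,2,3,5,6,7,8,9}; box has {1,2,3,5,6,7,8} → only 4 remains.
r8c6 = 9: row 8 has {1,2,4,5,7,8}; col 6 has {1,2,3,4,5,6,7,8}; box has {1,2,3,4,5,6,7,8} → only 9 remains.
r8c9 = 6: row 8 has {1,2,4,5,7,8,9}; col 9 has {1,2,3,4,5,7,8,9}; box has {1,2,4,5,7,8,9} → only 6 remains.
r1c1 = 3: row 1 has {1,2,5,7,8,9}; col 1 has {1,4,5,6,7,8,9}; box has {1,5,6,8}; main diagonal has {1,2,4,5,6,8,9} → only 3 remains.
r1c2 = 4: row 1 has {1,2,3,5,7,8,9}; col 2 has {1,2,3,5,6}; box has {1,3,5,6,8} → only 4 remains.
r1c7 = 6: row 1 has {1,2,3,4,5,7,8,9}; col 7 has {1,2,4,5,7,9}; box has {1,2,3,4,5,7,9} → only 6 remains.
r2c1 = 2: row 2 has {1,3,4,5,6,9}; col 1 has {1,3,4,5,6,7,8,9}; box has {1,3,4,5,6,8} → only 2 remains.
r2c2 = 7: row 2 has {1,2,3,4,5,6,9}; col 2 has {1,2,3,4,5,6}; box has {1,2,3,4,5,6,8}; main diagonal has {1,2,3,4,5,6,8,9} → only 7 remains.

7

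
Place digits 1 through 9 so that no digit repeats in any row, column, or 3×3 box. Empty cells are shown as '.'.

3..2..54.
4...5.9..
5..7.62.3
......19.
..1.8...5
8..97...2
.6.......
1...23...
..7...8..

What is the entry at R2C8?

R2C4 = 3 (hidden single in row 2).
R3C5 = 4 (hidden single in row 3).
R4C9 = 8 (hidden single in row 4).
R6C6 = 1 (hidden single in row 6).
R2C6 = 8 (sole candidate).
R1C6 = 9 (sole candidate).
R1C5 = 1 (sole candidate).
R7C5 = 9 (sole candidate).
R9C5 = 6 (sole candidate).
R4C5 = 3 (sole candidate).
R7C1 = 2 (sole candidate).
R9C1 = 9 (sole candidate).
R5C2 = 9 (hidden single in row 5).
R3C3 = 9 (hidden single in row 3).
R5C6 = 2 (hidden single in row 5).
R8C9 = 9 (hidden single in row 8).
R9C8 = 2 (hidden single in row 9).
R9C2 = 3 (hidden single in row 9).
R6C3 = 3 (hidden single in column 3).
R6C8 = 6 (sole candidate).
R6C7 = 4 (sole candidate).
R6C2 = 5 (sole candidate).
R5C4 = 4 (hidden single in row 5).
R4C6 = 5 (sole candidate).
R9C6 = 4 (sole candidate).
R9C9 = 1 (sole candidate).
R4C4 = 6 (sole candidate).
R7C6 = 7 (sole candidate).
R7C7 = 3 (sole candidate).
R7C8 = 5 (sole candidate).
R7C9 = 4 (sole candidate).
R8C8 = 7 (sole candidate).
R9C4 = 5 (sole candidate).
R2C8 = 1: row 2 has {3,4,5,8,9}; col 8 has {2,4,5,6,7,9}; box has {2,3,4,5,9} → only 1 remains.

1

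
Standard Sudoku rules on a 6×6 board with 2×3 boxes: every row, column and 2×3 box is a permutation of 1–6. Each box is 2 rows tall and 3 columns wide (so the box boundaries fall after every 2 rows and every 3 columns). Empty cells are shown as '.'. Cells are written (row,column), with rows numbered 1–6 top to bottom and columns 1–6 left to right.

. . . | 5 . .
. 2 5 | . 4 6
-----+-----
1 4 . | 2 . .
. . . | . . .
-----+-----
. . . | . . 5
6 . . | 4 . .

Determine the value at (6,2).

5

(2,1) = 3 (sole candidate).
(2,4) = 1 (sole candidate).
(3,6) = 3 (sole candidate).
(4,4) = 6 (sole candidate).
(5,4) = 3 (sole candidate).
(1,1) = 4 (sole candidate).
(1,6) = 2 (sole candidate).
(3,3) = 6 (sole candidate).
(3,5) = 5 (sole candidate).
(4,5) = 1 (sole candidate).
(4,6) = 4 (sole candidate).
(5,1) = 2 (sole candidate).
(5,2) = 1 (sole candidate).
(5,3) = 4 (sole candidate).
(5,5) = 6 (sole candidate).
(6,3) = 3 (sole candidate).
(6,5) = 2 (sole candidate).
(6,6) = 1 (sole candidate).
(1,2) = 6 (sole candidate).
(1,3) = 1 (sole candidate).
(1,5) = 3 (sole candidate).
(4,1) = 5 (sole candidate).
(4,2) = 3 (sole candidate).
(4,3) = 2 (sole candidate).
(6,2) = 5: row 6 has {1,2,3,4,6}; col 2 has {1,2,3,4,6}; box has {1,2,3,4,6} → only 5 remains.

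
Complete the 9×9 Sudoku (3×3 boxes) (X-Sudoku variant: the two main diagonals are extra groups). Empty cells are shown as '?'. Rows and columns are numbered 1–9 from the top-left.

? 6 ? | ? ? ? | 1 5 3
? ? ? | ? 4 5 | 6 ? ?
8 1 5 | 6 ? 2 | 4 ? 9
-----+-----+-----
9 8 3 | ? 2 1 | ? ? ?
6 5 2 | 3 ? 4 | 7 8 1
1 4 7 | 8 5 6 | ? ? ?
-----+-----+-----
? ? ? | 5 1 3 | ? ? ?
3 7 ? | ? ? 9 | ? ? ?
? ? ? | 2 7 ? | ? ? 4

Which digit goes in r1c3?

4

r2c3 = 9: row 2 has {4,5,6}; col 3 has {2,3,5,7}; box has {1,5,6,8} → only 9 remains.
r2c8 = 2: row 2 has {4,5,6,9}; col 8 has {5,8}; box has {1,3,4,5,6,9}; anti-diagonal has {1,3,4,7,8} → only 2 remains.
r3c5 = 3: row 3 has {1,2,4,5,6,8,9}; col 5 has {1,2,4,5,7}; box has {2,4,5,6} → only 3 remains.
r3c8 = 7: row 3 has {1,2,3,4,5,6,8,9}; col 8 has {2,5,8}; box has {1,2,3,4,5,6,9} → only 7 remains.
r4c4 = 7: row 4 has {1,2,3,8,9}; col 4 has {2,3,5,6,8}; box has {1,2,3,4,5,6,8}; main diagonal has {4,5,6} → only 7 remains.
r4c7 = 5: row 4 has {1,2,3,7,8,9}; col 7 has {1,4,6,7}; box has {1,7,8} → only 5 remains.
r4c9 = 6: row 4 has {1,2,3,5,7,8,9}; col 9 has {1,3,4,9}; box has {1,5,7,8} → only 6 remains.
r5c5 = 9: row 5 has {1,2,3,4,5,6,7,8}; col 5 has {1,2,3,4,5,7}; box has {1,2,3,4,5,6,7,8}; main diagonal has {4,5,6,7}; anti-diagonal has {1,2,3,4,7,8} → only 9 remains.
r6c9 = 2: row 6 has {1,4,5,6,7,8}; col 9 has {1,3,4,6,9}; box has {1,5,6,7,8} → only 2 remains.
r7c3 = 6: row 7 has {1,3,5}; col 3 has {2,3,5,7,9}; box has {3,7}; anti-diagonal has {1,2,3,4,7,8,9} → only 6 remains.
r7c8 = 9: row 7 has {1,3,5,6}; col 8 has {2,5,7,8}; box has {4} → only 9 remains.
r8c4 = 4: row 8 has {3,7,9}; col 4 has {2,3,5,6,7,8}; box has {1,2,3,5,7,9} → only 4 remains.
r8c8 = 1: row 8 has {3,4,7,9}; col 8 has {2,5,7,8,9}; box has {4,9}; main diagonal has {4,5,6,7,9} → only 1 remains.
r9c1 = 5: row 9 has {2,4,7}; col 1 has {1,3,6,8,9}; box has {3,6,7}; anti-diagonal has {1,2,3,4,6,7,8,9} → only 5 remains.
r9c2 = 9: row 9 has {2,4,5,7}; col 2 has {1,4,5,6,7,8}; box has {3,5,6,7} → only 9 remains.
r9c6 = 8: row 9 has {2,4,5,7,9}; col 6 has {1,2,3,4,5,6,9}; box has {1,2,3,4,5,7,9} → only 8 remains.
r9c7 = 3: row 9 has {2,4,5,7,8,9}; col 7 has {1,4,5,6,7}; box has {1,4,9} → only 3 remains.
r9c8 = 6: row 9 has {2,3,4,5,7,8,9}; col 8 has {1,2,5,7,8,9}; box has {1,3,4,9} → only 6 remains.
r1c1 = 2: row 1 has {1,3,5,6}; col 1 has {1,3,5,6,8,9}; box has {1,5,6,8,9}; main diagonal has {1,4,5,6,7,9} → only 2 remains.
r1c3 = 4: row 1 has {1,2,3,5,6}; col 3 has {2,3,5,6,7,9}; box has {1,2,5,6,8,9} → only 4 remains.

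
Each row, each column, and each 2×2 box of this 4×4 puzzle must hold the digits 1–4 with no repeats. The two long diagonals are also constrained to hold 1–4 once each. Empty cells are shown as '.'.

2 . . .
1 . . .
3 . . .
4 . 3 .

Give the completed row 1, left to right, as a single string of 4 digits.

r2c3 = 2: row 2 has {1}; col 3 has {3}; box has {}; anti-diagonal has {4} → only 2 remains.
r3c2 = 1: row 3 has {3}; col 2 has {}; box has {3,4}; anti-diagonal has {2,4} → only 1 remains.
r3c3 = 4: row 3 has {1,3}; col 3 has {2,3}; box has {3}; main diagonal has {2} → only 4 remains.
r3c4 = 2: row 3 has {1,3,4}; col 4 has {}; box has {3,4} → only 2 remains.
r4c2 = 2: row 4 has {3,4}; col 2 has {1}; box has {1,3,4} → only 2 remains.
r4c4 = 1: row 4 has {2,3,4}; col 4 has {2}; box has {2,3,4}; main diagonal has {2,4} → only 1 remains.
r1c3 = 1: row 1 has {2}; col 3 has {2,3,4}; box has {2} → only 1 remains.
r1c4 = 3: row 1 has {1,2}; col 4 has {1,2}; box has {1,2}; anti-diagonal has {1,2,4} → only 3 remains.
r2c2 = 3: row 2 has {1,2}; col 2 has {1,2}; box has {1,2}; main diagonal has {1,2,4} → only 3 remains.
r2c4 = 4: row 2 has {1,2,3}; col 4 has {1,2,3}; box has {1,2,3} → only 4 remains.
r1c2 = 4: row 1 has {1,2,3}; col 2 has {1,2,3}; box has {1,2,3} → only 4 remains.

2413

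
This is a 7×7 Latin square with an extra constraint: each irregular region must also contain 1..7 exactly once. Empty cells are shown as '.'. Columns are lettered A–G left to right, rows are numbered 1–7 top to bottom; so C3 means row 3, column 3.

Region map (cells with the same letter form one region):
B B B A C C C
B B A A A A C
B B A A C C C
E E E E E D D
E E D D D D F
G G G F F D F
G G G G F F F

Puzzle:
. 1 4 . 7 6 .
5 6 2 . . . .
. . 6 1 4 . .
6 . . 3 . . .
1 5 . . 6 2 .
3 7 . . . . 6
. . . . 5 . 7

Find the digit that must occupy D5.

A1 = 2 (sole candidate).
D1 = 5 (sole candidate).
G1 = 3 (sole candidate).
E2 = 3 (sole candidate).
G2 = 1 (sole candidate).
A3 = 7 (sole candidate).
B3 = 3 (sole candidate).
F3 = 5 (sole candidate).
G3 = 2 (sole candidate).
C4 = 7 (sole candidate).
E4 = 2 (sole candidate).
C5 = 3 (sole candidate).
G5 = 4 (sole candidate).
D6 = 2 (sole candidate).
E6 = 1 (sole candidate).
F6 = 4 (sole candidate).
A7 = 4 (sole candidate).
B7 = 2 (sole candidate).
C7 = 1 (sole candidate).
D7 = 6 (sole candidate).
F7 = 3 (sole candidate).
F2 = 7 (sole candidate).
B4 = 4 (sole candidate).
F4 = 1 (sole candidate).
G4 = 5 (sole candidate).
D5 = 7: row 5 has {1,2,3,4,5,6}; col 4 has {1,2,3,5,6}; region has {1,2,3,4,5,6} → only 7 remains.

7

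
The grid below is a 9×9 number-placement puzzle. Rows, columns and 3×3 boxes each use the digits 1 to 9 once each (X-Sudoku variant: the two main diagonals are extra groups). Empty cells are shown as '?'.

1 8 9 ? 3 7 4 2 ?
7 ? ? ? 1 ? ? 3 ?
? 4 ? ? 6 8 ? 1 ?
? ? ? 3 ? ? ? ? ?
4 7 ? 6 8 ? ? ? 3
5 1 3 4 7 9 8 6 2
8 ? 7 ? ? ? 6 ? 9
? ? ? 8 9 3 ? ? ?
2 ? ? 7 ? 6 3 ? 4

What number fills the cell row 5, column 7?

row 1, column 4 = 5 (sole candidate).
row 1, column 9 = 6 (sole candidate).
row 3, column 1 = 3 (sole candidate).
row 5, column 3 = 2 (sole candidate).
row 7, column 8 = 5 (sole candidate).
row 8, column 1 = 6 (sole candidate).
row 8, column 2 = 5 (sole candidate).
row 8, column 8 = 7 (sole candidate).
row 8, column 9 = 1 (sole candidate).
row 9, column 2 = 9 (sole candidate).
row 9, column 3 = 1 (sole candidate).
row 9, column 5 = 5 (sole candidate).
row 9, column 8 = 8 (sole candidate).
row 2, column 2 = 2 (sole candidate).
row 2, column 4 = 9 (sole candidate).
row 2, column 6 = 4 (sole candidate).
row 2, column 7 = 5 (sole candidate).
row 2, column 9 = 8 (sole candidate).
row 3, column 3 = 5 (sole candidate).
row 3, column 4 = 2 (sole candidate).
row 3, column 7 = 9 (sole candidate).
row 3, column 9 = 7 (sole candidate).
row 4, column 1 = 9 (sole candidate).
row 4, column 2 = 6 (sole candidate).
row 4, column 3 = 8 (sole candidate).
row 4, column 5 = 2 (sole candidate).
row 4, column 6 = 1 (sole candidate).
row 4, column 7 = 7 (sole candidate).
row 4, column 8 = 4 (sole candidate).
row 4, column 9 = 5 (sole candidate).
row 5, column 6 = 5 (sole candidate).
row 5, column 7 = 1: row 5 has {2,3,4,5,6,7,8}; col 7 has {3,4,5,6,7,8,9}; box has {2,3,4,5,6,7,8} → only 1 remains.

1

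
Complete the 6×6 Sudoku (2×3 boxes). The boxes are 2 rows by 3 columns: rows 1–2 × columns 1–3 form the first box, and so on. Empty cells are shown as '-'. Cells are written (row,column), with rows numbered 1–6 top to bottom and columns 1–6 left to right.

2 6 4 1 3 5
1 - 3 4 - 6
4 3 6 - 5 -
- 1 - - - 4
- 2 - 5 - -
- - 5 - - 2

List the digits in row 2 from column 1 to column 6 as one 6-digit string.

153426

(2,2) = 5: row 2 has {1,3,4,6}; col 2 has {1,2,3,6}; box has {1,2,3,4,6} → only 5 remains.
(2,5) = 2: row 2 has {1,3,4,5,6}; col 5 has {3,5}; box has {1,3,4,5,6} → only 2 remains.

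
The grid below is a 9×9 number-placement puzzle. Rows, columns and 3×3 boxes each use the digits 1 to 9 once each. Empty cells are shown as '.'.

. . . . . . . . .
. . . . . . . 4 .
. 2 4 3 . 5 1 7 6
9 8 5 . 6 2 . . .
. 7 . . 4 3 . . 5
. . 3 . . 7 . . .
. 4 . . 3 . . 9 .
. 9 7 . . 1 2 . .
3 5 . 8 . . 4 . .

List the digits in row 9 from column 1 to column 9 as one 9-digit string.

r3c1 = 8 (sole candidate).
r3c5 = 9 (sole candidate).
r4c4 = 1 (sole candidate).
r4c8 = 3 (sole candidate).
r5c4 = 9 (sole candidate).
r6c4 = 5 (sole candidate).
r6c5 = 8 (sole candidate).
r7c6 = 6 (sole candidate).
r8c1 = 6 (sole candidate).
r8c4 = 4 (sole candidate).
r8c5 = 5 (sole candidate).
r8c8 = 8 (sole candidate).
r8c9 = 3 (sole candidate).
r9c6 = 9: row 9 has {3,4,5,8}; col 6 has {1,2,3,5,6,7}; box has {1,3,4,5,6,8} → only 9 remains.
r2c6 = 8 (sole candidate).
r4c7 = 7 (sole candidate).
r4c9 = 4 (sole candidate).
r7c7 = 5 (sole candidate).
r1c6 = 4 (sole candidate).
r2c1 = 5 (hidden single in row 2).
r1c8 = 5 (hidden single in row 1).
r5c7 = 8 (hidden single in row 5).
r1c9 = 8 (hidden single in row 1).
r6c1 = 4 (hidden single in row 6).
r7c3 = 8 (hidden single in row 7).
r9c8 = 6: in row 9, 6 can only go here (every other open cell in that row sees a 6).
r5c3 = 6 (hidden single in row 5).
r6c2 = 1 (sole candidate).
r6c8 = 2 (sole candidate).
r6c9 = 9 (sole candidate).
r2c9 = 2 (sole candidate).
r5c1 = 2 (sole candidate).
r5c8 = 1 (sole candidate).
r6c7 = 6 (sole candidate).
r7c1 = 1 (sole candidate).
r7c9 = 7 (sole candidate).
r9c3 = 2: row 9 has {3,4,5,6,8,9}; col 3 has {3,4,5,6,7,8}; box has {1,3,4,5,6,7,8,9} → only 2 remains.
r9c5 = 7: row 9 has {2,3,4,5,6,8,9}; col 5 has {3,4,5,6,8,9}; box has {1,3,4,5,6,8,9} → only 7 remains.
r9c9 = 1: row 9 has {2,3,4,5,6,7,8,9}; col 9 has {2,3,4,5,6,7,8,9}; box has {2,3,4,5,6,7,8,9} → only 1 remains.

352879461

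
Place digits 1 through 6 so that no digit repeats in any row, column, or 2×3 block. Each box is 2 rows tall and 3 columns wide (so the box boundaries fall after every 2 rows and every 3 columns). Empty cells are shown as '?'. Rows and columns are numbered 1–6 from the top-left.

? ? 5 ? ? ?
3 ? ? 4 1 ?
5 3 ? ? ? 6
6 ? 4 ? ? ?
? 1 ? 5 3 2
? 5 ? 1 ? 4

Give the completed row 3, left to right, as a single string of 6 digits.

R1C6 = 3 (sole candidate).
R2C6 = 5 (sole candidate).
R3C4 = 2: row 3 has {3,5,6}; col 4 has {1,4,5}; box has {6} → only 2 remains.
R3C5 = 4: row 3 has {2,3,5,6}; col 5 has {1,3}; box has {2,6} → only 4 remains.
R4C2 = 2 (sole candidate).
R4C4 = 3 (sole candidate).
R4C5 = 5 (sole candidate).
R4C6 = 1 (sole candidate).
R5C1 = 4 (sole candidate).
R5C3 = 6 (sole candidate).
R6C1 = 2 (sole candidate).
R6C3 = 3 (sole candidate).
R6C5 = 6 (sole candidate).
R1C1 = 1 (sole candidate).
R1C4 = 6 (sole candidate).
R1C5 = 2 (sole candidate).
R2C2 = 6 (sole candidate).
R2C3 = 2 (sole candidate).
R3C3 = 1: row 3 has {2,3,4,5,6}; col 3 has {2,3,4,5,6}; box has {2,3,4,5,6} → only 1 remains.

531246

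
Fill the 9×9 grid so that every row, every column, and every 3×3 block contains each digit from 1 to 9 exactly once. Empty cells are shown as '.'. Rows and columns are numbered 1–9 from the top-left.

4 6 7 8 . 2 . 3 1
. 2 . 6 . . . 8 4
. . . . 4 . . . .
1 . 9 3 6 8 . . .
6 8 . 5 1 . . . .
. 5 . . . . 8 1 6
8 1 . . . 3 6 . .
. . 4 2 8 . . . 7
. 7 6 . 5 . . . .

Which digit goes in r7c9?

9

r1c5 = 9: row 1 has {1,2,3,4,6,7,8}; col 5 has {1,4,5,6,8}; box has {2,4,6,8} → only 9 remains.
r1c7 = 5: row 1 has {1,2,3,4,6,7,8,9}; col 7 has {6,8}; box has {1,3,4,8} → only 5 remains.
r4c2 = 4: row 4 has {1,3,6,8,9}; col 2 has {1,2,5,6,7,8}; box has {1,5,6,8,9} → only 4 remains.
r7c5 = 7: row 7 has {1,3,6,8}; col 5 has {1,4,5,6,8,9}; box has {2,3,5,8} → only 7 remains.
r2c5 = 3: row 2 has {2,4,6,8}; col 5 has {1,4,5,6,7,8,9}; box has {2,4,6,8,9} → only 3 remains.
r6c5 = 2: row 6 has {1,5,6,8}; col 5 has {1,3,4,5,6,7,8,9}; box has {1,3,5,6,8} → only 2 remains.
r6c3 = 3: row 6 has {1,2,5,6,8}; col 3 has {4,6,7,9}; box has {1,4,5,6,8,9} → only 3 remains.
r5c3 = 2: row 5 has {1,5,6,8}; col 3 has {3,4,6,7,9}; box has {1,3,4,5,6,8,9} → only 2 remains.
r6c1 = 7: row 6 has {1,2,3,5,6,8}; col 1 has {1,4,6,8}; box has {1,2,3,4,5,6,8,9} → only 7 remains.
r7c3 = 5: row 7 has {1,3,6,7,8}; col 3 has {2,3,4,6,7,9}; box has {1,4,6,7,8} → only 5 remains.
r2c3 = 1: row 2 has {2,3,4,6,8}; col 3 has {2,3,4,5,6,7,9}; box has {2,4,6,7} → only 1 remains.
r3c3 = 8: row 3 has {4}; col 3 has {1,2,3,4,5,6,7,9}; box has {1,2,4,6,7} → only 8 remains.
r3c8 = 6: in row 3, 6 can only go here (every other open cell in that row sees a 6).
r8c8 = 5: in row 8, 5 can only go here (every other open cell in that row sees a 5).
r8c6 = 6: in row 8, 6 can only go here (every other open cell in that row sees a 6).
r4c9 = 5: in row 4, 5 can only go here (every other open cell in that row sees a 5).
r8c7 = 1: in row 8, 1 can only go here (every other open cell in that row sees a 1).
r9c9 = 8: in row 9, 8 can only go here (every other open cell in that row sees an 8).
r9c1 = 2: in column 1, 2 can only go here (every other open cell in that column sees a 2).
r9c7 = 3: in row 9, 3 can only go here (every other open cell in that row sees a 3).
r5c9 = 3: in row 5, 3 can only go here (every other open cell in that row sees a 3).
r3c4 = 7: in column 4, 7 can only go here (every other open cell in that column sees a 7).
r2c6 = 5: row 2 has {1,2,3,4,6,8}; col 6 has {2,3,6,8}; box has {2,3,4,6,7,8,9} → only 5 remains.
r3c6 = 1: row 3 has {4,6,7,8}; col 6 has {2,3,5,6,8}; box has {2,3,4,5,6,7,8,9} → only 1 remains.
r2c1 = 9: row 2 has {1,2,3,4,5,6,8}; col 1 has {1,2,4,6,7,8}; box has {1,2,4,6,7,8} → only 9 remains.
r2c7 = 7: row 2 has {1,2,3,4,5,6,8,9}; col 7 has {1,3,5,6,8}; box has {1,3,4,5,6,8} → only 7 remains.
r3c2 = 3: row 3 has {1,4,6,7,8}; col 2 has {1,2,4,5,6,7,8}; box has {1,2,4,6,7,8,9} → only 3 remains.
r4c7 = 2: row 4 has {1,3,4,5,6,8,9}; col 7 has {1,3,5,6,7,8}; box has {1,3,5,6,8} → only 2 remains.
r4c8 = 7: row 4 has {1,2,3,4,5,6,8,9}; col 8 has {1,3,5,6,8}; box has {1,2,3,5,6,8} → only 7 remains.
r8c1 = 3: row 8 has {1,2,4,5,6,7,8}; col 1 has {1,2,4,6,7,8,9}; box has {1,2,4,5,6,7,8} → only 3 remains.
r8c2 = 9: row 8 has {1,2,3,4,5,6,7,8}; col 2 has {1,2,3,4,5,6,7,8}; box has {1,2,3,4,5,6,7,8} → only 9 remains.
r3c1 = 5: row 3 has {1,3,4,6,7,8}; col 1 has {1,2,3,4,6,7,8,9}; box has {1,2,3,4,6,7,8,9} → only 5 remains.
r3c7 = 9: row 3 has {1,3,4,5,6,7,8}; col 7 has {1,2,3,5,6,7,8}; box has {1,3,4,5,6,7,8} → only 9 remains.
r3c9 = 2: row 3 has {1,3,4,5,6,7,8,9}; col 9 has {1,3,4,5,6,7,8}; box has {1,3,4,5,6,7,8,9} → only 2 remains.
r5c7 = 4: row 5 has {1,2,3,5,6,8}; col 7 has {1,2,3,5,6,7,8,9}; box has {1,2,3,5,6,7,8} → only 4 remains.
r5c8 = 9: row 5 has {1,2,3,4,5,6,8}; col 8 has {1,3,5,6,7,8}; box has {1,2,3,4,5,6,7,8} → only 9 remains.
r7c9 = 9: row 7 has {1,3,5,6,7,8}; col 9 has {1,2,3,4,5,6,7,8}; box has {1,3,5,6,7,8} → only 9 remains.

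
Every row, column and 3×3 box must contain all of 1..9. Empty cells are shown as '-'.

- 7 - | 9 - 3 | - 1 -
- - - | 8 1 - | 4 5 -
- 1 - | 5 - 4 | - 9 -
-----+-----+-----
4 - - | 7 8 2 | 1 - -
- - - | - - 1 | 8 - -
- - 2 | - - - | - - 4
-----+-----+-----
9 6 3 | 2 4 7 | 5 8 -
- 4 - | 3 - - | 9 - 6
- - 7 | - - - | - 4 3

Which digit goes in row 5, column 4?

4

row 2, column 6 = 6: row 2 has {1,4,5,8}; col 6 has {1,2,3,4,7}; box has {1,3,4,5,8,9} → only 6 remains.
row 6, column 4 = 6: row 6 has {2,4}; col 4 has {2,3,5,7,8,9}; box has {1,2,7,8} → only 6 remains.
row 7, column 9 = 1: row 7 has {2,3,4,5,6,7,8,9}; col 9 has {3,4,6}; box has {3,4,5,6,8,9} → only 1 remains.
row 8, column 5 = 5: row 8 has {3,4,6,9}; col 5 has {1,4,8}; box has {2,3,4,7} → only 5 remains.
row 8, column 6 = 8: row 8 has {3,4,5,6,9}; col 6 has {1,2,3,4,6,7}; box has {2,3,4,5,7} → only 8 remains.
row 9, column 4 = 1: row 9 has {3,4,7}; col 4 has {2,3,5,6,7,8,9}; box has {2,3,4,5,7,8} → only 1 remains.
row 9, column 6 = 9: row 9 has {1,3,4,7}; col 6 has {1,2,3,4,6,7,8}; box has {1,2,3,4,5,7,8} → only 9 remains.
row 9, column 7 = 2: row 9 has {1,3,4,7,9}; col 7 has {1,4,5,8,9}; box has {1,3,4,5,6,8,9} → only 2 remains.
row 1, column 5 = 2: row 1 has {1,3,7,9}; col 5 has {1,4,5,8}; box has {1,3,4,5,6,8,9} → only 2 remains.
row 1, column 7 = 6: row 1 has {1,2,3,7,9}; col 7 has {1,2,4,5,8,9}; box has {1,4,5,9} → only 6 remains.
row 1, column 9 = 8: row 1 has {1,2,3,6,7,9}; col 9 has {1,3,4,6}; box has {1,4,5,6,9} → only 8 remains.
row 2, column 3 = 9: row 2 has {1,4,5,6,8}; col 3 has {2,3,7}; box has {1,7} → only 9 remains.
row 3, column 5 = 7: row 3 has {1,4,5,9}; col 5 has {1,2,4,5,8}; box has {1,2,3,4,5,6,8,9} → only 7 remains.
row 3, column 7 = 3: row 3 has {1,4,5,7,9}; col 7 has {1,2,4,5,6,8,9}; box has {1,4,5,6,8,9} → only 3 remains.
row 3, column 9 = 2: row 3 has {1,3,4,5,7,9}; col 9 has {1,3,4,6,8}; box has {1,3,4,5,6,8,9} → only 2 remains.
row 5, column 4 = 4: row 5 has {1,8}; col 4 has {1,2,3,5,6,7,8,9}; box has {1,2,6,7,8} → only 4 remains.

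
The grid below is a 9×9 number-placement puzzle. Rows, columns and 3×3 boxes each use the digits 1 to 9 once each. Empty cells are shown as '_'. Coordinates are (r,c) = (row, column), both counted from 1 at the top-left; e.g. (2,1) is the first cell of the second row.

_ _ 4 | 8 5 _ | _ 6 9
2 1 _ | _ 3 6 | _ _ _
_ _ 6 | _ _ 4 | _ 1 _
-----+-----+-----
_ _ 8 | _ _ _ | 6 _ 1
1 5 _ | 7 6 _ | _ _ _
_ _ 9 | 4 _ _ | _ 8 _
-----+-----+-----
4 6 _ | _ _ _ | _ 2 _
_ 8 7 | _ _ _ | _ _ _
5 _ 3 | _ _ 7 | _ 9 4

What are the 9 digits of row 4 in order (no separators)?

748329651

(2,3) = 5 (sole candidate).
(2,4) = 9 (sole candidate).
(3,4) = 2 (sole candidate).
(3,5) = 7 (sole candidate).
(5,3) = 2 (sole candidate).
(5,9) = 3 (sole candidate).
(7,3) = 1 (sole candidate).
(8,1) = 9 (sole candidate).
(9,2) = 2 (sole candidate).
(1,6) = 1 (sole candidate).
(5,8) = 4 (sole candidate).
(2,8) = 7 (sole candidate).
(2,9) = 8 (sole candidate).
(3,9) = 5 (sole candidate).
(4,8) = 5: row 4 has {1,6,8}; col 8 has {1,2,4,6,7,8,9}; box has {1,3,4,6,8} → only 5 remains.
(5,7) = 9 (sole candidate).
(7,9) = 7 (sole candidate).
(8,8) = 3 (sole candidate).
(8,9) = 6 (sole candidate).
(2,7) = 4 (sole candidate).
(3,7) = 3 (sole candidate).
(4,4) = 3: row 4 has {1,5,6,8}; col 4 has {2,4,7,8,9}; box has {4,6,7} → only 3 remains.
(5,6) = 8 (sole candidate).
(6,9) = 2 (sole candidate).
(7,4) = 5 (sole candidate).
(7,7) = 8 (sole candidate).
(8,4) = 1 (sole candidate).
(8,6) = 2 (sole candidate).
(8,7) = 5 (sole candidate).
(9,4) = 6 (sole candidate).
(9,5) = 8 (sole candidate).
(9,7) = 1 (sole candidate).
(1,7) = 2 (sole candidate).
(3,1) = 8 (sole candidate).
(3,2) = 9 (sole candidate).
(4,1) = 7: row 4 has {1,3,5,6,8}; col 1 has {1,2,4,5,8,9}; box has {1,2,5,8,9} → only 7 remains.
(4,2) = 4: row 4 has {1,3,5,6,7,8}; col 2 has {1,2,5,6,8,9}; box has {1,2,5,7,8,9} → only 4 remains.
(4,6) = 9: row 4 has {1,3,4,5,6,7,8}; col 6 has {1,2,4,6,7,8}; box has {3,4,6,7,8} → only 9 remains.
(6,2) = 3 (sole candidate).
(6,5) = 1 (sole candidate).
(6,6) = 5 (sole candidate).
(6,7) = 7 (sole candidate).
(7,5) = 9 (sole candidate).
(7,6) = 3 (sole candidate).
(8,5) = 4 (sole candidate).
(1,1) = 3 (sole candidate).
(1,2) = 7 (sole candidate).
(4,5) = 2: row 4 has {1,3,4,5,6,7,8,9}; col 5 has {1,3,4,5,6,7,8,9}; box has {1,3,4,5,6,7,8,9} → only 2 remains.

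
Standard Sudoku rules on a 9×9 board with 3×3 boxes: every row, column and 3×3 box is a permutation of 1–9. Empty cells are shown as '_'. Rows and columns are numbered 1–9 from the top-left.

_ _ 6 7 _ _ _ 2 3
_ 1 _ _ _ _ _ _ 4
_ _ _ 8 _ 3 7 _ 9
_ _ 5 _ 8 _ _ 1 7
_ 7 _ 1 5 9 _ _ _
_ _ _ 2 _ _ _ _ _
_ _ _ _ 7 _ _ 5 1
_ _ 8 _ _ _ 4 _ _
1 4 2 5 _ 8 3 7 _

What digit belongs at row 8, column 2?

row 3, column 3 = 4 (sole candidate).
row 3, column 8 = 6 (sole candidate).
row 5, column 3 = 3 (sole candidate).
row 7, column 3 = 9 (sole candidate).
row 8, column 8 = 9 (sole candidate).
row 9, column 9 = 6 (sole candidate).
row 2, column 3 = 7 (sole candidate).
row 2, column 8 = 8 (sole candidate).
row 5, column 8 = 4 (sole candidate).
row 6, column 3 = 1 (sole candidate).
row 6, column 8 = 3 (sole candidate).
row 8, column 9 = 2 (sole candidate).
row 9, column 5 = 9 (sole candidate).
row 2, column 7 = 5 (sole candidate).
row 5, column 9 = 8 (sole candidate).
row 6, column 9 = 5 (sole candidate).
row 7, column 7 = 8 (sole candidate).
row 1, column 7 = 1 (sole candidate).
row 1, column 5 = 4 (sole candidate).
row 1, column 6 = 5 (sole candidate).
row 6, column 5 = 6 (sole candidate).
row 6, column 7 = 9 (sole candidate).
row 2, column 5 = 2 (sole candidate).
row 2, column 6 = 6 (sole candidate).
row 3, column 5 = 1 (sole candidate).
row 4, column 6 = 4 (sole candidate).
row 6, column 2 = 8 (sole candidate).
row 6, column 6 = 7 (sole candidate).
row 7, column 6 = 2 (sole candidate).
row 8, column 5 = 3 (sole candidate).
row 8, column 6 = 1 (sole candidate).
row 1, column 2 = 9 (sole candidate).
row 2, column 1 = 3 (sole candidate).
row 2, column 4 = 9 (sole candidate).
row 4, column 4 = 3 (sole candidate).
row 6, column 1 = 4 (sole candidate).
row 7, column 1 = 6 (sole candidate).
row 7, column 2 = 3 (sole candidate).
row 7, column 4 = 4 (sole candidate).
row 8, column 2 = 5: row 8 has {1,2,3,4,8,9}; col 2 has {1,3,4,7,8,9}; box has {1,2,3,4,6,8,9} → only 5 remains.

5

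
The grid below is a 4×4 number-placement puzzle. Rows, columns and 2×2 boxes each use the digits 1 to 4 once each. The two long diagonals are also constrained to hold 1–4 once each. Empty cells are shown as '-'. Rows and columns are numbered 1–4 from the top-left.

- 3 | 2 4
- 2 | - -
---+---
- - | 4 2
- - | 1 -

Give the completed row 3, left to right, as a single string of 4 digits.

R1C1 = 1 (sole candidate).
R2C1 = 4 (sole candidate).
R2C3 = 3 (sole candidate).
R2C4 = 1 (sole candidate).
R3C1 = 3: row 3 has {2,4}; col 1 has {1,4}; box has {} → only 3 remains.
R3C2 = 1: row 3 has {2,3,4}; col 2 has {2,3}; box has {3}; anti-diagonal has {3,4} → only 1 remains.

3142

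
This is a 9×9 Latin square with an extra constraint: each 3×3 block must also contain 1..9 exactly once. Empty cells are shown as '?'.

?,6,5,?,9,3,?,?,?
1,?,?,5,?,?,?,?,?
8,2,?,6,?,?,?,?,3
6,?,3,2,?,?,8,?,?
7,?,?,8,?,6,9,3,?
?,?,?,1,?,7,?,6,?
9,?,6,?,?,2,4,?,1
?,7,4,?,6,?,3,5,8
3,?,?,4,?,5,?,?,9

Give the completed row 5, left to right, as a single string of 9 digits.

row 1, column 1 = 4 (sole candidate).
row 1, column 4 = 7 (sole candidate).
row 1, column 9 = 2 (sole candidate).
row 7, column 4 = 3 (sole candidate).
row 7, column 8 = 7 (sole candidate).
row 8, column 1 = 2 (sole candidate).
row 8, column 4 = 9 (sole candidate).
row 8, column 6 = 1 (sole candidate).
row 9, column 8 = 2 (sole candidate).
row 1, column 7 = 1 (sole candidate).
row 1, column 8 = 8 (sole candidate).
row 3, column 6 = 4 (sole candidate).
row 3, column 8 = 9 (sole candidate).
row 4, column 6 = 9 (sole candidate).
row 6, column 1 = 5 (sole candidate).
row 6, column 7 = 2 (sole candidate).
row 6, column 9 = 4 (sole candidate).
row 7, column 5 = 8 (sole candidate).
row 9, column 5 = 7 (sole candidate).
row 9, column 7 = 6 (sole candidate).
row 2, column 5 = 2 (sole candidate).
row 2, column 6 = 8 (sole candidate).
row 2, column 7 = 7 (sole candidate).
row 2, column 8 = 4 (sole candidate).
row 2, column 9 = 6 (sole candidate).
row 3, column 3 = 7 (sole candidate).
row 3, column 5 = 1 (sole candidate).
row 3, column 7 = 5 (sole candidate).
row 4, column 8 = 1 (sole candidate).
row 5, column 9 = 5: row 5 has {3,6,7,8,9}; col 9 has {1,2,3,4,6,8,9}; box has {1,2,3,4,6,8,9} → only 5 remains.
row 6, column 5 = 3 (sole candidate).
row 7, column 2 = 5 (sole candidate).
row 2, column 3 = 9 (sole candidate).
row 4, column 2 = 4 (sole candidate).
row 4, column 5 = 5 (sole candidate).
row 4, column 9 = 7 (sole candidate).
row 5, column 2 = 1: row 5 has {3,5,6,7,8,9}; col 2 has {2,4,5,6,7}; box has {3,4,5,6,7} → only 1 remains.
row 5, column 3 = 2: row 5 has {1,3,5,6,7,8,9}; col 3 has {3,4,5,6,7,9}; box has {1,3,4,5,6,7} → only 2 remains.
row 5, column 5 = 4: row 5 has {1,2,3,5,6,7,8,9}; col 5 has {1,2,3,5,6,7,8,9}; box has {1,2,3,5,6,7,8,9} → only 4 remains.

712846935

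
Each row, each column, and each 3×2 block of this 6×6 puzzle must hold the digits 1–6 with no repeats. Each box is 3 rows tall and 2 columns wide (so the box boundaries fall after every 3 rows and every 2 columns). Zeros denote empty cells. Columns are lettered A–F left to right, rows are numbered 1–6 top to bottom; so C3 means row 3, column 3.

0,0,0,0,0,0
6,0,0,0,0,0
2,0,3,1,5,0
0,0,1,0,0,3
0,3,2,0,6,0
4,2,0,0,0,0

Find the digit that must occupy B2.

5

B3 = 4 (sole candidate).
F3 = 6 (sole candidate).
A4 = 5 (sole candidate).
B4 = 6 (sole candidate).
D4 = 4 (sole candidate).
E4 = 2 (sole candidate).
A5 = 1 (sole candidate).
D5 = 5 (sole candidate).
F5 = 4 (sole candidate).
C6 = 6 (sole candidate).
D6 = 3 (sole candidate).
E6 = 1 (sole candidate).
F6 = 5 (sole candidate).
A1 = 3 (sole candidate).
E1 = 4 (sole candidate).
D2 = 2 (sole candidate).
E2 = 3 (sole candidate).
F2 = 1 (sole candidate).
C1 = 5 (sole candidate).
D1 = 6 (sole candidate).
F1 = 2 (sole candidate).
B2 = 5: row 2 has {1,2,3,6}; col 2 has {2,3,4,6}; box has {2,3,4,6} → only 5 remains.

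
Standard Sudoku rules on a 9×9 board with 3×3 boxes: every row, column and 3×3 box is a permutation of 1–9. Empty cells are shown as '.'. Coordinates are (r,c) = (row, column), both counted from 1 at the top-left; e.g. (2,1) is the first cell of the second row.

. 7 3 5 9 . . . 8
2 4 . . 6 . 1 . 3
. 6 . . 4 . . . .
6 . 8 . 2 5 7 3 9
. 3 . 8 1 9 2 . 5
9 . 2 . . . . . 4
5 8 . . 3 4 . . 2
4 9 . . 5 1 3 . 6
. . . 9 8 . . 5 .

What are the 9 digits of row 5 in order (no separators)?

(1,1) = 1: row 1 has {3,5,7,8,9}; col 1 has {2,4,5,6,9}; box has {2,3,4,6,7} → only 1 remains.
(1,6) = 2: row 1 has {1,3,5,7,8,9}; col 6 has {1,4,5,9}; box has {4,5,6,9} → only 2 remains.
(2,4) = 7: row 2 has {1,2,3,4,6}; col 4 has {5,8,9}; box has {2,4,5,6,9} → only 7 remains.
(2,6) = 8: row 2 has {1,2,3,4,6,7}; col 6 has {1,2,4,5,9}; box has {2,4,5,6,7,9} → only 8 remains.
(2,8) = 9: row 2 has {1,2,3,4,6,7,8}; col 8 has {3,5}; box has {1,3,8} → only 9 remains.
(3,1) = 8: row 3 has {4,6}; col 1 has {1,2,4,5,6,9}; box has {1,2,3,4,6,7} → only 8 remains.
(3,6) = 3: row 3 has {4,6,8}; col 6 has {1,2,4,5,8,9}; box has {2,4,5,6,7,8,9} → only 3 remains.
(3,7) = 5: row 3 has {3,4,6,8}; col 7 has {1,2,3,7}; box has {1,3,8,9} → only 5 remains.
(3,9) = 7: row 3 has {3,4,5,6,8}; col 9 has {2,3,4,5,6,8,9}; box has {1,3,5,8,9} → only 7 remains.
(4,2) = 1: row 4 has {2,3,5,6,7,8,9}; col 2 has {3,4,6,7,8,9}; box has {2,3,6,8,9} → only 1 remains.
(4,4) = 4: row 4 has {1,2,3,5,6,7,8,9}; col 4 has {5,7,8,9}; box has {1,2,5,8,9} → only 4 remains.
(5,1) = 7: row 5 has {1,2,3,5,8,9}; col 1 has {1,2,4,5,6,8,9}; box has {1,2,3,6,8,9} → only 7 remains.
(5,3) = 4: row 5 has {1,2,3,5,7,8,9}; col 3 has {2,3,8}; box has {1,2,3,6,7,8,9} → only 4 remains.
(5,8) = 6: row 5 has {1,2,3,4,5,7,8,9}; col 8 has {3,5,9}; box has {2,3,4,5,7,9} → only 6 remains.

734819265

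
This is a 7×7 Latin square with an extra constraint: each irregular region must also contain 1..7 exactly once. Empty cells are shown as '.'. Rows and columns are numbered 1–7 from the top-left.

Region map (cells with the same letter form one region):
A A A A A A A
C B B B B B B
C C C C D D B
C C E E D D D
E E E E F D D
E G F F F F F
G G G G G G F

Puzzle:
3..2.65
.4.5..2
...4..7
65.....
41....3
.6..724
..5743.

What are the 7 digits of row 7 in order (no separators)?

1257436

r1c2 = 7: row 1 has {2,3,5,6}; col 2 has {1,4,5,6}; region has {2,3,5,6} → only 7 remains.
r1c5 = 1: row 1 has {2,3,5,6,7}; col 5 has {4,7}; region has {2,3,5,6,7} → only 1 remains.
r2c6 = 1: row 2 has {2,4,5}; col 6 has {2,3,6}; region has {2,4,5,7} → only 1 remains.
r3c6 = 5: row 3 has {4,7}; col 6 has {1,2,3,6}; region has {3} → only 5 remains.
r4c4 = 3: row 4 has {5,6}; col 4 has {2,4,5,7}; region has {1,4} → only 3 remains.
r4c5 = 2: row 4 has {3,5,6}; col 5 has {1,4,7}; region has {3,5} → only 2 remains.
r4c7 = 1: row 4 has {2,3,5,6}; col 7 has {2,3,4,5,7}; region has {2,3,5} → only 1 remains.
r5c4 = 6: row 5 has {1,3,4}; col 4 has {2,3,4,5,7}; region has {1,3,4} → only 6 remains.
r5c5 = 5: row 5 has {1,3,4,6}; col 5 has {1,2,4,7}; region has {2,4,7} → only 5 remains.
r5c6 = 7: row 5 has {1,3,4,5,6}; col 6 has {1,2,3,5,6}; region has {1,2,3,5} → only 7 remains.
r6c1 = 5: row 6 has {2,4,6,7}; col 1 has {3,4,6}; region has {1,3,4,6} → only 5 remains.
r6c4 = 1: row 6 has {2,4,5,6,7}; col 4 has {2,3,4,5,6,7}; region has {2,4,5,7} → only 1 remains.
r7c2 = 2: row 7 has {3,4,5,7}; col 2 has {1,4,5,6,7}; region has {3,4,5,6,7} → only 2 remains.
r7c7 = 6: row 7 has {2,3,4,5,7}; col 7 has {1,2,3,4,5,7}; region has {1,2,4,5,7} → only 6 remains.
r1c3 = 4: row 1 has {1,2,3,5,6,7}; col 3 has {5}; region has {1,2,3,5,6,7} → only 4 remains.
r2c1 = 7: row 2 has {1,2,4,5}; col 1 has {3,4,5,6}; region has {4,5,6} → only 7 remains.
r3c2 = 3: row 3 has {4,5,7}; col 2 has {1,2,4,5,6,7}; region has {4,5,6,7} → only 3 remains.
r3c5 = 6: row 3 has {3,4,5,7}; col 5 has {1,2,4,5,7}; region has {1,2,3,5,7} → only 6 remains.
r4c3 = 7: row 4 has {1,2,3,5,6}; col 3 has {4,5}; region has {1,3,4,5,6} → only 7 remains.
r4c6 = 4: row 4 has {1,2,3,5,6,7}; col 6 has {1,2,3,5,6,7}; region has {1,2,3,5,6,7} → only 4 remains.
r5c3 = 2: row 5 has {1,3,4,5,6,7}; col 3 has {4,5,7}; region has {1,3,4,5,6,7} → only 2 remains.
r6c3 = 3: row 6 has {1,2,4,5,6,7}; col 3 has {2,4,5,7}; region has {1,2,4,5,6,7} → only 3 remains.
r7c1 = 1: row 7 has {2,3,4,5,6,7}; col 1 has {3,4,5,6,7}; region has {2,3,4,5,6,7} → only 1 remains.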